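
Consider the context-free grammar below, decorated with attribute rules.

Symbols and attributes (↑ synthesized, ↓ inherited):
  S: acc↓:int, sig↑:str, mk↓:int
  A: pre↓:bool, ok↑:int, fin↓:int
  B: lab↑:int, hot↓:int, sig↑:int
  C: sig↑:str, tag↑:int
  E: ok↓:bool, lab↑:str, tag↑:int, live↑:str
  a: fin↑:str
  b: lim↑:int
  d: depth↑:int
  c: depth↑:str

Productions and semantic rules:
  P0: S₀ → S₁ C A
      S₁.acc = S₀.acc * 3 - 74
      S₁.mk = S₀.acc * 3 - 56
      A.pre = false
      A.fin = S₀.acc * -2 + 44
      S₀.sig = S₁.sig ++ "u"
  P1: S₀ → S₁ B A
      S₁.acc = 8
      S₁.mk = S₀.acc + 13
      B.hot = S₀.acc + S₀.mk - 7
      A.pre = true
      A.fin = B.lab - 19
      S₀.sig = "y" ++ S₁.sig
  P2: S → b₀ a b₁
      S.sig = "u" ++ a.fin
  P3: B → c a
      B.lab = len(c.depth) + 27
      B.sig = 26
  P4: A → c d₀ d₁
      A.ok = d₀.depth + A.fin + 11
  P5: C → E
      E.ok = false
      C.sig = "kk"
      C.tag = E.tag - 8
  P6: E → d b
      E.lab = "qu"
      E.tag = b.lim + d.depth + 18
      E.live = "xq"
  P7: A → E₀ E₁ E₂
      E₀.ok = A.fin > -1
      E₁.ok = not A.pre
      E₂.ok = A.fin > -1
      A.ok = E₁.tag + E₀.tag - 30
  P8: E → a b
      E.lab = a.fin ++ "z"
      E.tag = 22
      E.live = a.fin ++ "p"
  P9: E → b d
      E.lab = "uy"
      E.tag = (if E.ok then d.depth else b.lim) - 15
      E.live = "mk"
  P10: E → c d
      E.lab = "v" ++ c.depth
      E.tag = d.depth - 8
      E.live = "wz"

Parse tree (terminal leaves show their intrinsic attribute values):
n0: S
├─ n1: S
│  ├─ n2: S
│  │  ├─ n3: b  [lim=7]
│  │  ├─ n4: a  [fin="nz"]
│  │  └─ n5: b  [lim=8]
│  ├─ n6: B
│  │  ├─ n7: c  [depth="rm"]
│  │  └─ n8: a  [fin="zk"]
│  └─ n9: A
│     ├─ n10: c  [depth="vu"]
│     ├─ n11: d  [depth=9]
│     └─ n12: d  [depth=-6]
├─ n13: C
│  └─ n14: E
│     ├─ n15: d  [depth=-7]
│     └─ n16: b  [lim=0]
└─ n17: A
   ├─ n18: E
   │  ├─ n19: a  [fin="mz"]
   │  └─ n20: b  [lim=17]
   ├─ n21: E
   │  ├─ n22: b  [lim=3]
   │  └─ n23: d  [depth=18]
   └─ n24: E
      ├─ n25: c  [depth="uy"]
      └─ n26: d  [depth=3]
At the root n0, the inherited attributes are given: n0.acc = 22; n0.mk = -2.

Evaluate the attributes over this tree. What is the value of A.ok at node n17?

-5

1. n0.acc = 22  [given at root]
2. n0.mk = -2  [given at root]
3. n1.acc = -8  [S₀.acc * 3 - 74]
4. n1.mk = 10  [S₀.acc * 3 - 56]
5. n2.acc = 8  [8]
6. n2.mk = 5  [S₀.acc + 13]
7. n3.lim = 7  [terminal]
8. n4.fin = "nz"  [terminal]
9. n5.lim = 8  [terminal]
10. n2.sig = "unz"  ["u" ++ a.fin]
11. n6.hot = -5  [S₀.acc + S₀.mk - 7]
12. n7.depth = "rm"  [terminal]
13. n8.fin = "zk"  [terminal]
14. n6.lab = 29  [len(c.depth) + 27]
15. n6.sig = 26  [26]
16. n9.pre = true  [true]
17. n9.fin = 10  [B.lab - 19]
18. n10.depth = "vu"  [terminal]
19. n11.depth = 9  [terminal]
20. n12.depth = -6  [terminal]
21. n9.ok = 30  [d₀.depth + A.fin + 11]
22. n1.sig = "yunz"  ["y" ++ S₁.sig]
23. n14.ok = false  [false]
24. n15.depth = -7  [terminal]
25. n16.lim = 0  [terminal]
26. n14.lab = "qu"  ["qu"]
27. n14.tag = 11  [b.lim + d.depth + 18]
28. n14.live = "xq"  ["xq"]
29. n13.sig = "kk"  ["kk"]
30. n13.tag = 3  [E.tag - 8]
31. n17.pre = false  [false]
32. n17.fin = 0  [S₀.acc * -2 + 44]
33. n18.ok = true  [A.fin > -1]
34. n19.fin = "mz"  [terminal]
35. n20.lim = 17  [terminal]
36. n18.lab = "mzz"  [a.fin ++ "z"]
37. n18.tag = 22  [22]
38. n18.live = "mzp"  [a.fin ++ "p"]
39. n21.ok = true  [not A.pre]
40. n22.lim = 3  [terminal]
41. n23.depth = 18  [terminal]
42. n21.lab = "uy"  ["uy"]
43. n21.tag = 3  [(if E.ok then d.depth else b.lim) - 15]
44. n21.live = "mk"  ["mk"]
45. n24.ok = true  [A.fin > -1]
46. n25.depth = "uy"  [terminal]
47. n26.depth = 3  [terminal]
48. n24.lab = "vuy"  ["v" ++ c.depth]
49. n24.tag = -5  [d.depth - 8]
50. n24.live = "wz"  ["wz"]
51. n17.ok = -5  [E₁.tag + E₀.tag - 30]
52. n0.sig = "yunzu"  [S₁.sig ++ "u"]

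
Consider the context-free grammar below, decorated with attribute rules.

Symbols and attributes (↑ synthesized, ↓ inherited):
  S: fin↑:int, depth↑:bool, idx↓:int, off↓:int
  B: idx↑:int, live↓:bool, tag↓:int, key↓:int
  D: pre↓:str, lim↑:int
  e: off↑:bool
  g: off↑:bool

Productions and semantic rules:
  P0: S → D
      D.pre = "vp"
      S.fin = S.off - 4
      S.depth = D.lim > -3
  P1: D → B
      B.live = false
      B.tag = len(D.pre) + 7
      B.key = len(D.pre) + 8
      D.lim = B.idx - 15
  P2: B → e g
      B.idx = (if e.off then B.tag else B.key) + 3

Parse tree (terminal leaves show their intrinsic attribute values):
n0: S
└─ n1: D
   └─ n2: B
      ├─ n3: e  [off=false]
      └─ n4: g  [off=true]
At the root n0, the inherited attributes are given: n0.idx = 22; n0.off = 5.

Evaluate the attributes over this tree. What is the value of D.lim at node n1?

1. n0.idx = 22  [given at root]
2. n0.off = 5  [given at root]
3. n1.pre = "vp"  ["vp"]
4. n2.live = false  [false]
5. n2.tag = 9  [len(D.pre) + 7]
6. n2.key = 10  [len(D.pre) + 8]
7. n3.off = false  [terminal]
8. n4.off = true  [terminal]
9. n2.idx = 13  [(if e.off then B.tag else B.key) + 3]
10. n1.lim = -2  [B.idx - 15]
11. n0.fin = 1  [S.off - 4]
12. n0.depth = true  [D.lim > -3]

-2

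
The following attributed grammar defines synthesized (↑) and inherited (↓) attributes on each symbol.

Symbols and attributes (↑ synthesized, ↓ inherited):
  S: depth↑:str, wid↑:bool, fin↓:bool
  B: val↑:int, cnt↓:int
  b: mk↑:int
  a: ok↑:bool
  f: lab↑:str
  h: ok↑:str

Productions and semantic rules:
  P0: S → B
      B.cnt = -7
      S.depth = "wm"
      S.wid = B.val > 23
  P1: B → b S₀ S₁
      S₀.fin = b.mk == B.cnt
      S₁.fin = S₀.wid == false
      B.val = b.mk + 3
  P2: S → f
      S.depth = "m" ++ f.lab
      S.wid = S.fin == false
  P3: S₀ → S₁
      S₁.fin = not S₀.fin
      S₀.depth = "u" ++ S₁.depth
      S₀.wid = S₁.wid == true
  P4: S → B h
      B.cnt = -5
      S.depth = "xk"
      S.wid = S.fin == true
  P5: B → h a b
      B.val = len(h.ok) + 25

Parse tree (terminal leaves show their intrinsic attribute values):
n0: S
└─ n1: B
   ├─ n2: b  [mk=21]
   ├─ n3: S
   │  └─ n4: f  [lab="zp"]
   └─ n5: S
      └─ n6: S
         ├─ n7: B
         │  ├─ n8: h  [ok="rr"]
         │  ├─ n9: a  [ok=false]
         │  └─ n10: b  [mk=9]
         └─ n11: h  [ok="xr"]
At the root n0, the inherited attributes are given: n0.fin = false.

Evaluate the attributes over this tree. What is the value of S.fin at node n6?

true

1. n0.fin = false  [given at root]
2. n1.cnt = -7  [-7]
3. n2.mk = 21  [terminal]
4. n3.fin = false  [b.mk == B.cnt]
5. n4.lab = "zp"  [terminal]
6. n3.depth = "mzp"  ["m" ++ f.lab]
7. n3.wid = true  [S.fin == false]
8. n5.fin = false  [S₀.wid == false]
9. n6.fin = true  [not S₀.fin]
10. n7.cnt = -5  [-5]
11. n8.ok = "rr"  [terminal]
12. n9.ok = false  [terminal]
13. n10.mk = 9  [terminal]
14. n7.val = 27  [len(h.ok) + 25]
15. n11.ok = "xr"  [terminal]
16. n6.depth = "xk"  ["xk"]
17. n6.wid = true  [S.fin == true]
18. n5.depth = "uxk"  ["u" ++ S₁.depth]
19. n5.wid = true  [S₁.wid == true]
20. n1.val = 24  [b.mk + 3]
21. n0.depth = "wm"  ["wm"]
22. n0.wid = true  [B.val > 23]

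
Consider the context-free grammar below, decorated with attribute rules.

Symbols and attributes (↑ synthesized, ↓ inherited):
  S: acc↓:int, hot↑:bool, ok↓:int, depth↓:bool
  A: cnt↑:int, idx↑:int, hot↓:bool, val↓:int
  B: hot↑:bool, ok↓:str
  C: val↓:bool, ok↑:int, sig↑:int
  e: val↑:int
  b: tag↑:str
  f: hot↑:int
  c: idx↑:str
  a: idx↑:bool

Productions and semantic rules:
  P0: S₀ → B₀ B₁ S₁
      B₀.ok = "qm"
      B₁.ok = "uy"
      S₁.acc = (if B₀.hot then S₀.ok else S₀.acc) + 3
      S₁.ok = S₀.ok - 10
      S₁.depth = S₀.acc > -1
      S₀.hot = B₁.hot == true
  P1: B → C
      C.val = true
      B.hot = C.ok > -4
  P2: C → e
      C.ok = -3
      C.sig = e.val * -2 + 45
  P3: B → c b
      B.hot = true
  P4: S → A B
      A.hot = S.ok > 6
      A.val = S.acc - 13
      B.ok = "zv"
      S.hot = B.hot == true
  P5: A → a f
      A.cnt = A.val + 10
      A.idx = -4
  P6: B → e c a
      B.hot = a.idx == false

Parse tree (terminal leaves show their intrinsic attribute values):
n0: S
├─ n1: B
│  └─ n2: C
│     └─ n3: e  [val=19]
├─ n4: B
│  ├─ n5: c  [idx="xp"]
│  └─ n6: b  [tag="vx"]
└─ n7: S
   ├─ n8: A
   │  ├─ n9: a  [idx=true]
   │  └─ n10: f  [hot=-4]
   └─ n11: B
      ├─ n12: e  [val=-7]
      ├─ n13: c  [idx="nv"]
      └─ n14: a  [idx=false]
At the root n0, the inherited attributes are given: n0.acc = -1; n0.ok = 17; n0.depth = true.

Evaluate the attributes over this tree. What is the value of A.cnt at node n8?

1. n0.acc = -1  [given at root]
2. n0.ok = 17  [given at root]
3. n0.depth = true  [given at root]
4. n1.ok = "qm"  ["qm"]
5. n2.val = true  [true]
6. n3.val = 19  [terminal]
7. n2.ok = -3  [-3]
8. n2.sig = 7  [e.val * -2 + 45]
9. n1.hot = true  [C.ok > -4]
10. n4.ok = "uy"  ["uy"]
11. n5.idx = "xp"  [terminal]
12. n6.tag = "vx"  [terminal]
13. n4.hot = true  [true]
14. n7.acc = 20  [(if B₀.hot then S₀.ok else S₀.acc) + 3]
15. n7.ok = 7  [S₀.ok - 10]
16. n7.depth = false  [S₀.acc > -1]
17. n8.hot = true  [S.ok > 6]
18. n8.val = 7  [S.acc - 13]
19. n9.idx = true  [terminal]
20. n10.hot = -4  [terminal]
21. n8.cnt = 17  [A.val + 10]
22. n8.idx = -4  [-4]
23. n11.ok = "zv"  ["zv"]
24. n12.val = -7  [terminal]
25. n13.idx = "nv"  [terminal]
26. n14.idx = false  [terminal]
27. n11.hot = true  [a.idx == false]
28. n7.hot = true  [B.hot == true]
29. n0.hot = true  [B₁.hot == true]

17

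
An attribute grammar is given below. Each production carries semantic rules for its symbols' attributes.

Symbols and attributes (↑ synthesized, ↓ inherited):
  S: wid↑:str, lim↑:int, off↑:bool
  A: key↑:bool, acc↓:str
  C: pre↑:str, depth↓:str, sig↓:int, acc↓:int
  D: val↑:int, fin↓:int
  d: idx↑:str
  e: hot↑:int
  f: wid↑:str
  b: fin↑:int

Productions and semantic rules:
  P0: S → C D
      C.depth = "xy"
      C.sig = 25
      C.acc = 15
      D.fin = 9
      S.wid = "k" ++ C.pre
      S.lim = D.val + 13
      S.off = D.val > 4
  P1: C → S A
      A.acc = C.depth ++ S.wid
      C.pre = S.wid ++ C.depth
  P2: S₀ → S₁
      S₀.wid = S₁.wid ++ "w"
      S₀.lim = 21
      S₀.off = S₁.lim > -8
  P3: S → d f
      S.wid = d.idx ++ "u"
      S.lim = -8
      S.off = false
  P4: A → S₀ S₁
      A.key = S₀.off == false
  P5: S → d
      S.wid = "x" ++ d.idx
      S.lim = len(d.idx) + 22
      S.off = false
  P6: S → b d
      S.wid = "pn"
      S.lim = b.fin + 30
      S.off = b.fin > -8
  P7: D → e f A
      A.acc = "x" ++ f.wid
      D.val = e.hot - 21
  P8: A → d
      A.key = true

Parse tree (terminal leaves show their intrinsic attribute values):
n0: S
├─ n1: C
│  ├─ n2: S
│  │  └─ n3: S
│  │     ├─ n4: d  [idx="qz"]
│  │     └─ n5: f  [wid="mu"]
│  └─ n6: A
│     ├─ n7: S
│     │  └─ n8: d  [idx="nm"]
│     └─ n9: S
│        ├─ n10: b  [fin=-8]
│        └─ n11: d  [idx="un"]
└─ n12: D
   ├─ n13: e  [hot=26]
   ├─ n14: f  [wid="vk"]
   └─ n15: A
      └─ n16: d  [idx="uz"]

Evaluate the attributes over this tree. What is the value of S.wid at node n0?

"kqzuwxy"

1. n1.depth = "xy"  ["xy"]
2. n1.sig = 25  [25]
3. n1.acc = 15  [15]
4. n4.idx = "qz"  [terminal]
5. n5.wid = "mu"  [terminal]
6. n3.wid = "qzu"  [d.idx ++ "u"]
7. n3.lim = -8  [-8]
8. n3.off = false  [false]
9. n2.wid = "qzuw"  [S₁.wid ++ "w"]
10. n2.lim = 21  [21]
11. n2.off = false  [S₁.lim > -8]
12. n6.acc = "xyqzuw"  [C.depth ++ S.wid]
13. n8.idx = "nm"  [terminal]
14. n7.wid = "xnm"  ["x" ++ d.idx]
15. n7.lim = 24  [len(d.idx) + 22]
16. n7.off = false  [false]
17. n10.fin = -8  [terminal]
18. n11.idx = "un"  [terminal]
19. n9.wid = "pn"  ["pn"]
20. n9.lim = 22  [b.fin + 30]
21. n9.off = false  [b.fin > -8]
22. n6.key = true  [S₀.off == false]
23. n1.pre = "qzuwxy"  [S.wid ++ C.depth]
24. n12.fin = 9  [9]
25. n13.hot = 26  [terminal]
26. n14.wid = "vk"  [terminal]
27. n15.acc = "xvk"  ["x" ++ f.wid]
28. n16.idx = "uz"  [terminal]
29. n15.key = true  [true]
30. n12.val = 5  [e.hot - 21]
31. n0.wid = "kqzuwxy"  ["k" ++ C.pre]
32. n0.lim = 18  [D.val + 13]
33. n0.off = true  [D.val > 4]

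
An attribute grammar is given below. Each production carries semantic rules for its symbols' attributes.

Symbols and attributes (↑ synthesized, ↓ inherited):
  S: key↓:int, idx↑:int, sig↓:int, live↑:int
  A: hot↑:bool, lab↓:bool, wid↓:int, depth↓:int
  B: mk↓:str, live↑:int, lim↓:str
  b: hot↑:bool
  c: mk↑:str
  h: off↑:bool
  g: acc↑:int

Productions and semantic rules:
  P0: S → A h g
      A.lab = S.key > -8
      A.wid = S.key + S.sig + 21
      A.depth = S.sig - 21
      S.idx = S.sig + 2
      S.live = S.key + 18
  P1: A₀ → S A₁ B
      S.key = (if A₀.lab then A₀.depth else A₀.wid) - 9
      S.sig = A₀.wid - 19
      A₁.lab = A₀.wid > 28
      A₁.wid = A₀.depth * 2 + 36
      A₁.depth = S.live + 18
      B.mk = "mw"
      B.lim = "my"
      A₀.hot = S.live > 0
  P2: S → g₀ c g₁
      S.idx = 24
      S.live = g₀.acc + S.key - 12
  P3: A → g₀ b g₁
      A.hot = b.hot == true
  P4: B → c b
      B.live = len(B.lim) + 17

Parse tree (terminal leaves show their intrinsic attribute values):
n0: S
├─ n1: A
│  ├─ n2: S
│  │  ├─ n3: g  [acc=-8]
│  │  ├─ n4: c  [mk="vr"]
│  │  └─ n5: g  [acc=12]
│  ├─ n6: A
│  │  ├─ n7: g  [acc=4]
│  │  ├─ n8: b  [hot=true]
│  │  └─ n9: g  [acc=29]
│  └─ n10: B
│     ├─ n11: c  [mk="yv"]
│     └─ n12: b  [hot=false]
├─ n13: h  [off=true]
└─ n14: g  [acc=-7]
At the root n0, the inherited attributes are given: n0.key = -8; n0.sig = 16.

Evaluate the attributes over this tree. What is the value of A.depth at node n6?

1. n0.key = -8  [given at root]
2. n0.sig = 16  [given at root]
3. n1.lab = false  [S.key > -8]
4. n1.wid = 29  [S.key + S.sig + 21]
5. n1.depth = -5  [S.sig - 21]
6. n2.key = 20  [(if A₀.lab then A₀.depth else A₀.wid) - 9]
7. n2.sig = 10  [A₀.wid - 19]
8. n3.acc = -8  [terminal]
9. n4.mk = "vr"  [terminal]
10. n5.acc = 12  [terminal]
11. n2.idx = 24  [24]
12. n2.live = 0  [g₀.acc + S.key - 12]
13. n6.lab = true  [A₀.wid > 28]
14. n6.wid = 26  [A₀.depth * 2 + 36]
15. n6.depth = 18  [S.live + 18]
16. n7.acc = 4  [terminal]
17. n8.hot = true  [terminal]
18. n9.acc = 29  [terminal]
19. n6.hot = true  [b.hot == true]
20. n10.mk = "mw"  ["mw"]
21. n10.lim = "my"  ["my"]
22. n11.mk = "yv"  [terminal]
23. n12.hot = false  [terminal]
24. n10.live = 19  [len(B.lim) + 17]
25. n1.hot = false  [S.live > 0]
26. n13.off = true  [terminal]
27. n14.acc = -7  [terminal]
28. n0.idx = 18  [S.sig + 2]
29. n0.live = 10  [S.key + 18]

18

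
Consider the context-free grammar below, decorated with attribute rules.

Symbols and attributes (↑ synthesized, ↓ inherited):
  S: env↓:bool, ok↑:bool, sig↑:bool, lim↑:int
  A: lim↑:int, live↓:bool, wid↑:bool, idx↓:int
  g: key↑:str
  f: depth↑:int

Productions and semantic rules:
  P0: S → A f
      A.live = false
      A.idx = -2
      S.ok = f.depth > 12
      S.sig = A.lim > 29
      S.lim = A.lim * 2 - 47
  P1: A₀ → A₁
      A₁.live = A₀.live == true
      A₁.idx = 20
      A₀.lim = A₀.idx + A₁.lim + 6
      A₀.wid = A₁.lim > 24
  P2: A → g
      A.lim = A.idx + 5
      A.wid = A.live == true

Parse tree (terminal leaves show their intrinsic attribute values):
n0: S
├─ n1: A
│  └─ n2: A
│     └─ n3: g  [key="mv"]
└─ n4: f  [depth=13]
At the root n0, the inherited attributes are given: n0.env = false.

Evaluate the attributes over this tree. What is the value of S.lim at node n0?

11

1. n0.env = false  [given at root]
2. n1.live = false  [false]
3. n1.idx = -2  [-2]
4. n2.live = false  [A₀.live == true]
5. n2.idx = 20  [20]
6. n3.key = "mv"  [terminal]
7. n2.lim = 25  [A.idx + 5]
8. n2.wid = false  [A.live == true]
9. n1.lim = 29  [A₀.idx + A₁.lim + 6]
10. n1.wid = true  [A₁.lim > 24]
11. n4.depth = 13  [terminal]
12. n0.ok = true  [f.depth > 12]
13. n0.sig = false  [A.lim > 29]
14. n0.lim = 11  [A.lim * 2 - 47]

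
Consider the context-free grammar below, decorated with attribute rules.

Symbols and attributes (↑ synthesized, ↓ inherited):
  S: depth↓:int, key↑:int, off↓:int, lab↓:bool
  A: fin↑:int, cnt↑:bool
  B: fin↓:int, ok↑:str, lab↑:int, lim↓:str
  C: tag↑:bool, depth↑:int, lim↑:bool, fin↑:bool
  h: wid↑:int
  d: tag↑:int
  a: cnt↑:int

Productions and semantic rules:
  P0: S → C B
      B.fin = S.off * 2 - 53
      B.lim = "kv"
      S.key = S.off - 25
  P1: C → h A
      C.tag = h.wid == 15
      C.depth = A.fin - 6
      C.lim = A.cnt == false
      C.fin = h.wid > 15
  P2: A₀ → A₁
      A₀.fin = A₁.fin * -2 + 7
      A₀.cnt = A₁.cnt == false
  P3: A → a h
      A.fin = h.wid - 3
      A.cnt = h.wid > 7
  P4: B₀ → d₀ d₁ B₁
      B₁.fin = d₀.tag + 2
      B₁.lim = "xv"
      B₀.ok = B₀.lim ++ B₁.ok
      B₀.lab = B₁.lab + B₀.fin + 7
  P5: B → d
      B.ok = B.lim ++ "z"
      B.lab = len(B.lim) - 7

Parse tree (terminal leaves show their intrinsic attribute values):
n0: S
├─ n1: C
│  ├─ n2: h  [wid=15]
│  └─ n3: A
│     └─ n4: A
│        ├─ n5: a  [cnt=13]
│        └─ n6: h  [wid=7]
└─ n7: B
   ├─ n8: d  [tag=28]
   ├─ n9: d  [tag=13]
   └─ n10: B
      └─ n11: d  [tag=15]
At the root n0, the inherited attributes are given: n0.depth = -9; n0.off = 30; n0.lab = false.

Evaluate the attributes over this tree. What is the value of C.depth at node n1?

1. n0.depth = -9  [given at root]
2. n0.off = 30  [given at root]
3. n0.lab = false  [given at root]
4. n2.wid = 15  [terminal]
5. n5.cnt = 13  [terminal]
6. n6.wid = 7  [terminal]
7. n4.fin = 4  [h.wid - 3]
8. n4.cnt = false  [h.wid > 7]
9. n3.fin = -1  [A₁.fin * -2 + 7]
10. n3.cnt = true  [A₁.cnt == false]
11. n1.tag = true  [h.wid == 15]
12. n1.depth = -7  [A.fin - 6]
13. n1.lim = false  [A.cnt == false]
14. n1.fin = false  [h.wid > 15]
15. n7.fin = 7  [S.off * 2 - 53]
16. n7.lim = "kv"  ["kv"]
17. n8.tag = 28  [terminal]
18. n9.tag = 13  [terminal]
19. n10.fin = 30  [d₀.tag + 2]
20. n10.lim = "xv"  ["xv"]
21. n11.tag = 15  [terminal]
22. n10.ok = "xvz"  [B.lim ++ "z"]
23. n10.lab = -5  [len(B.lim) - 7]
24. n7.ok = "kvxvz"  [B₀.lim ++ B₁.ok]
25. n7.lab = 9  [B₁.lab + B₀.fin + 7]
26. n0.key = 5  [S.off - 25]

-7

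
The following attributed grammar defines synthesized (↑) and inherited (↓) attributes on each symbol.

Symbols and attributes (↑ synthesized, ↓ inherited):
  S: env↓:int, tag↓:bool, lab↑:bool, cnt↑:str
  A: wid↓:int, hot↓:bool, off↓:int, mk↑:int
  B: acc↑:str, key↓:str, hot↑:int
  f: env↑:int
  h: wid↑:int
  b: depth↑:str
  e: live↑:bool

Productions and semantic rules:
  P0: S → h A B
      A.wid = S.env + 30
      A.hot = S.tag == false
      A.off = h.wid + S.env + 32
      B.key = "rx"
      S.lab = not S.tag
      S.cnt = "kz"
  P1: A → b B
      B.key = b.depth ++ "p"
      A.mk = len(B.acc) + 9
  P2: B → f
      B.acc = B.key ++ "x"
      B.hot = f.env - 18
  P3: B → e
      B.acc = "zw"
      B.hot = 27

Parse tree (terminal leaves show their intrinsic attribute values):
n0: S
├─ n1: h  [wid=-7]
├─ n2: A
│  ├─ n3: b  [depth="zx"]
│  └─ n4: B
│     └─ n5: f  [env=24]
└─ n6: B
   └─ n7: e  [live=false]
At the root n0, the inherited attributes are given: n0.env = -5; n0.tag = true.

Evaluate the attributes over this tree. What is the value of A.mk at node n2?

13

1. n0.env = -5  [given at root]
2. n0.tag = true  [given at root]
3. n1.wid = -7  [terminal]
4. n2.wid = 25  [S.env + 30]
5. n2.hot = false  [S.tag == false]
6. n2.off = 20  [h.wid + S.env + 32]
7. n3.depth = "zx"  [terminal]
8. n4.key = "zxp"  [b.depth ++ "p"]
9. n5.env = 24  [terminal]
10. n4.acc = "zxpx"  [B.key ++ "x"]
11. n4.hot = 6  [f.env - 18]
12. n2.mk = 13  [len(B.acc) + 9]
13. n6.key = "rx"  ["rx"]
14. n7.live = false  [terminal]
15. n6.acc = "zw"  ["zw"]
16. n6.hot = 27  [27]
17. n0.lab = false  [not S.tag]
18. n0.cnt = "kz"  ["kz"]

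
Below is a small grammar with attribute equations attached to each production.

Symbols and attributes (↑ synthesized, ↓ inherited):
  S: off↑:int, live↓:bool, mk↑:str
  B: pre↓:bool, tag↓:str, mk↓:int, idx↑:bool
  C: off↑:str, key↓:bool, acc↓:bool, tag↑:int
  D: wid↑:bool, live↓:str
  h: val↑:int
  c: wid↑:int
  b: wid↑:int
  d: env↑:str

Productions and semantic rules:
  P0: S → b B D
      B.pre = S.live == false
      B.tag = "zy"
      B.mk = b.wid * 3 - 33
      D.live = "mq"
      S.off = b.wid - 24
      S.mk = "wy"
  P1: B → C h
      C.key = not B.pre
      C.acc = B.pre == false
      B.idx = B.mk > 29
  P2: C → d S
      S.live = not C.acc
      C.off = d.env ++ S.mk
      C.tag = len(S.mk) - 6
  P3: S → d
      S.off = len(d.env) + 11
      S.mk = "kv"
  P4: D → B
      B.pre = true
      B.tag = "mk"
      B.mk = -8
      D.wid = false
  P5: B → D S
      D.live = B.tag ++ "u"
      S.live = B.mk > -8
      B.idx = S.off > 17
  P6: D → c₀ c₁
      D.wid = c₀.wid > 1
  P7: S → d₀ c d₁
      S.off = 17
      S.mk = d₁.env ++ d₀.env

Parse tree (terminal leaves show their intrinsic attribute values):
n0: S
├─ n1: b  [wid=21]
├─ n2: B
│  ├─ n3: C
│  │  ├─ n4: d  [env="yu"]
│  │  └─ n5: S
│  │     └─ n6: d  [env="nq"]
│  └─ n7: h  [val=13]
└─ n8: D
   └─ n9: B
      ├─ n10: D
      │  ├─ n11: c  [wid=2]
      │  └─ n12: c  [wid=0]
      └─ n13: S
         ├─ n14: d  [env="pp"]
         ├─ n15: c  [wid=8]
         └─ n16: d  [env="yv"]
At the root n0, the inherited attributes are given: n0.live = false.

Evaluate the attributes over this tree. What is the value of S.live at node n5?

true

1. n0.live = false  [given at root]
2. n1.wid = 21  [terminal]
3. n2.pre = true  [S.live == false]
4. n2.tag = "zy"  ["zy"]
5. n2.mk = 30  [b.wid * 3 - 33]
6. n3.key = false  [not B.pre]
7. n3.acc = false  [B.pre == false]
8. n4.env = "yu"  [terminal]
9. n5.live = true  [not C.acc]
10. n6.env = "nq"  [terminal]
11. n5.off = 13  [len(d.env) + 11]
12. n5.mk = "kv"  ["kv"]
13. n3.off = "yukv"  [d.env ++ S.mk]
14. n3.tag = -4  [len(S.mk) - 6]
15. n7.val = 13  [terminal]
16. n2.idx = true  [B.mk > 29]
17. n8.live = "mq"  ["mq"]
18. n9.pre = true  [true]
19. n9.tag = "mk"  ["mk"]
20. n9.mk = -8  [-8]
21. n10.live = "mku"  [B.tag ++ "u"]
22. n11.wid = 2  [terminal]
23. n12.wid = 0  [terminal]
24. n10.wid = true  [c₀.wid > 1]
25. n13.live = false  [B.mk > -8]
26. n14.env = "pp"  [terminal]
27. n15.wid = 8  [terminal]
28. n16.env = "yv"  [terminal]
29. n13.off = 17  [17]
30. n13.mk = "yvpp"  [d₁.env ++ d₀.env]
31. n9.idx = false  [S.off > 17]
32. n8.wid = false  [false]
33. n0.off = -3  [b.wid - 24]
34. n0.mk = "wy"  ["wy"]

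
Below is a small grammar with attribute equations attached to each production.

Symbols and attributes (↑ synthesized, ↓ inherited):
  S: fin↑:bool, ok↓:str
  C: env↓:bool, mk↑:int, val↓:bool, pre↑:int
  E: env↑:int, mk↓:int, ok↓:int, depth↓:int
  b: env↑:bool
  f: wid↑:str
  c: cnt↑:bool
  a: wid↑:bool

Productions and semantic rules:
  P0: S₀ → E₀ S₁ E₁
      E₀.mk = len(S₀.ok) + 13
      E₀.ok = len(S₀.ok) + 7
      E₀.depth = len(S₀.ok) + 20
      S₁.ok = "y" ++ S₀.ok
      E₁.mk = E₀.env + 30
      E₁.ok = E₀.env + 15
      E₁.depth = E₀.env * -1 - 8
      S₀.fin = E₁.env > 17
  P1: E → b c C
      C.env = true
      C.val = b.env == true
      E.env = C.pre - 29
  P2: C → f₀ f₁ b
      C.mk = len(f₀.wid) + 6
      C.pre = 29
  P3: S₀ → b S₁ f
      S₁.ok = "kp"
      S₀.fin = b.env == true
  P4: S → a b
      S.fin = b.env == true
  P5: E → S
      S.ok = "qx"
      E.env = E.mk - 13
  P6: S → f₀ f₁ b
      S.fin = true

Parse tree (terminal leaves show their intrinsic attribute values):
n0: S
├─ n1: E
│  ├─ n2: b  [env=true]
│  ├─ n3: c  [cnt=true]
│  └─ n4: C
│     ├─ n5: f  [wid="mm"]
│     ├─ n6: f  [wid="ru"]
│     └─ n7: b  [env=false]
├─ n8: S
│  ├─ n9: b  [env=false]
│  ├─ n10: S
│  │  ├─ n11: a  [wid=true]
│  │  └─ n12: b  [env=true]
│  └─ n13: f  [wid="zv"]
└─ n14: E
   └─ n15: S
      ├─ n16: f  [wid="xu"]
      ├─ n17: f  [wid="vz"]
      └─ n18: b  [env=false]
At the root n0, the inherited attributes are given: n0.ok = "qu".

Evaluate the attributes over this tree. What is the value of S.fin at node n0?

false

1. n0.ok = "qu"  [given at root]
2. n1.mk = 15  [len(S₀.ok) + 13]
3. n1.ok = 9  [len(S₀.ok) + 7]
4. n1.depth = 22  [len(S₀.ok) + 20]
5. n2.env = true  [terminal]
6. n3.cnt = true  [terminal]
7. n4.env = true  [true]
8. n4.val = true  [b.env == true]
9. n5.wid = "mm"  [terminal]
10. n6.wid = "ru"  [terminal]
11. n7.env = false  [terminal]
12. n4.mk = 8  [len(f₀.wid) + 6]
13. n4.pre = 29  [29]
14. n1.env = 0  [C.pre - 29]
15. n8.ok = "yqu"  ["y" ++ S₀.ok]
16. n9.env = false  [terminal]
17. n10.ok = "kp"  ["kp"]
18. n11.wid = true  [terminal]
19. n12.env = true  [terminal]
20. n10.fin = true  [b.env == true]
21. n13.wid = "zv"  [terminal]
22. n8.fin = false  [b.env == true]
23. n14.mk = 30  [E₀.env + 30]
24. n14.ok = 15  [E₀.env + 15]
25. n14.depth = -8  [E₀.env * -1 - 8]
26. n15.ok = "qx"  ["qx"]
27. n16.wid = "xu"  [terminal]
28. n17.wid = "vz"  [terminal]
29. n18.env = false  [terminal]
30. n15.fin = true  [true]
31. n14.env = 17  [E.mk - 13]
32. n0.fin = false  [E₁.env > 17]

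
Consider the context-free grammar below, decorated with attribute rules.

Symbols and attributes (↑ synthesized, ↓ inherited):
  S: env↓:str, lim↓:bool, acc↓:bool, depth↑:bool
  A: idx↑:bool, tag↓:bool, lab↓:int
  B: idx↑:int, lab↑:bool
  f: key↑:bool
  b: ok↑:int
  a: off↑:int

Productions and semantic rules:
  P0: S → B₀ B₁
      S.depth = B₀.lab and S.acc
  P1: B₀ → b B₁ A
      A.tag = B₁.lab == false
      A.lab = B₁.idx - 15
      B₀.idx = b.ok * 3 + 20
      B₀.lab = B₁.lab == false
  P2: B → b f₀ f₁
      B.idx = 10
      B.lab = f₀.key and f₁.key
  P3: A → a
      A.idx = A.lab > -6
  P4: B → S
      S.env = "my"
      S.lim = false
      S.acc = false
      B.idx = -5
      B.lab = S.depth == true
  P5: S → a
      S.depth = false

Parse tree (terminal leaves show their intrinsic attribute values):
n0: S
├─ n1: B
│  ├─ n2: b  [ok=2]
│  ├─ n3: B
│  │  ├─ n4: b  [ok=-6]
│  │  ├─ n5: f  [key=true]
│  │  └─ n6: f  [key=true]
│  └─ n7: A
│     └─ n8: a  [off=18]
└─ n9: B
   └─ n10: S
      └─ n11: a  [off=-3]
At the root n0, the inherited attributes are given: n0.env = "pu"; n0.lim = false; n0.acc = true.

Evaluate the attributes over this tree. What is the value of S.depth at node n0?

false

1. n0.env = "pu"  [given at root]
2. n0.lim = false  [given at root]
3. n0.acc = true  [given at root]
4. n2.ok = 2  [terminal]
5. n4.ok = -6  [terminal]
6. n5.key = true  [terminal]
7. n6.key = true  [terminal]
8. n3.idx = 10  [10]
9. n3.lab = true  [f₀.key and f₁.key]
10. n7.tag = false  [B₁.lab == false]
11. n7.lab = -5  [B₁.idx - 15]
12. n8.off = 18  [terminal]
13. n7.idx = true  [A.lab > -6]
14. n1.idx = 26  [b.ok * 3 + 20]
15. n1.lab = false  [B₁.lab == false]
16. n10.env = "my"  ["my"]
17. n10.lim = false  [false]
18. n10.acc = false  [false]
19. n11.off = -3  [terminal]
20. n10.depth = false  [false]
21. n9.idx = -5  [-5]
22. n9.lab = false  [S.depth == true]
23. n0.depth = false  [B₀.lab and S.acc]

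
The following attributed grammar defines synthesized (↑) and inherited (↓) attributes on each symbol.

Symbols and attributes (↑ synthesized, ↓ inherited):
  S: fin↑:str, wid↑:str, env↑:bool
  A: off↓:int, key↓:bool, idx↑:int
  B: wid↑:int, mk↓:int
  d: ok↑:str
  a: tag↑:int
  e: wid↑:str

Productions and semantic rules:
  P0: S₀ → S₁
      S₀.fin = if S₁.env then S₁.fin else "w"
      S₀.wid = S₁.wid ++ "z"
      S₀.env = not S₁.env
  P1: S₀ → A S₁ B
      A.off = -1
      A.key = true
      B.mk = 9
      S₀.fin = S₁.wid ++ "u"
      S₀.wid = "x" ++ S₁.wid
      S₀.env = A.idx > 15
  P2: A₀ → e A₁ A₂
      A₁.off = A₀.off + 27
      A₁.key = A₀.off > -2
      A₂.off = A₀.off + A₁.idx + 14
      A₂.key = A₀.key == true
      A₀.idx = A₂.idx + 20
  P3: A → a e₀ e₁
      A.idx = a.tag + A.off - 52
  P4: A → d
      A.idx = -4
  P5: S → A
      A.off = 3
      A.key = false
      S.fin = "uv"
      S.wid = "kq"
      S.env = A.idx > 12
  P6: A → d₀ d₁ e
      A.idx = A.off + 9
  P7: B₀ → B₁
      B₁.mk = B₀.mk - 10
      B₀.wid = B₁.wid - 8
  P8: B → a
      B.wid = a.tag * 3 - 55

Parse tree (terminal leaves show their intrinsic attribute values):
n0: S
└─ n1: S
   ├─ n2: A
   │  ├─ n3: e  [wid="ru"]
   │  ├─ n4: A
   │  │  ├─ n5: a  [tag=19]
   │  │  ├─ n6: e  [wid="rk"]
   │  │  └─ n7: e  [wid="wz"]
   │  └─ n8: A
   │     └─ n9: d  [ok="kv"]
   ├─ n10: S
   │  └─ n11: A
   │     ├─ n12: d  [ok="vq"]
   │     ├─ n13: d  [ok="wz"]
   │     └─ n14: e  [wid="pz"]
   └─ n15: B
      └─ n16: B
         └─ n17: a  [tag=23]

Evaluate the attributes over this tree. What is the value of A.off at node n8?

1. n2.off = -1  [-1]
2. n2.key = true  [true]
3. n3.wid = "ru"  [terminal]
4. n4.off = 26  [A₀.off + 27]
5. n4.key = true  [A₀.off > -2]
6. n5.tag = 19  [terminal]
7. n6.wid = "rk"  [terminal]
8. n7.wid = "wz"  [terminal]
9. n4.idx = -7  [a.tag + A.off - 52]
10. n8.off = 6  [A₀.off + A₁.idx + 14]
11. n8.key = true  [A₀.key == true]
12. n9.ok = "kv"  [terminal]
13. n8.idx = -4  [-4]
14. n2.idx = 16  [A₂.idx + 20]
15. n11.off = 3  [3]
16. n11.key = false  [false]
17. n12.ok = "vq"  [terminal]
18. n13.ok = "wz"  [terminal]
19. n14.wid = "pz"  [terminal]
20. n11.idx = 12  [A.off + 9]
21. n10.fin = "uv"  ["uv"]
22. n10.wid = "kq"  ["kq"]
23. n10.env = false  [A.idx > 12]
24. n15.mk = 9  [9]
25. n16.mk = -1  [B₀.mk - 10]
26. n17.tag = 23  [terminal]
27. n16.wid = 14  [a.tag * 3 - 55]
28. n15.wid = 6  [B₁.wid - 8]
29. n1.fin = "kqu"  [S₁.wid ++ "u"]
30. n1.wid = "xkq"  ["x" ++ S₁.wid]
31. n1.env = true  [A.idx > 15]
32. n0.fin = "kqu"  [if S₁.env then S₁.fin else "w"]
33. n0.wid = "xkqz"  [S₁.wid ++ "z"]
34. n0.env = false  [not S₁.env]

6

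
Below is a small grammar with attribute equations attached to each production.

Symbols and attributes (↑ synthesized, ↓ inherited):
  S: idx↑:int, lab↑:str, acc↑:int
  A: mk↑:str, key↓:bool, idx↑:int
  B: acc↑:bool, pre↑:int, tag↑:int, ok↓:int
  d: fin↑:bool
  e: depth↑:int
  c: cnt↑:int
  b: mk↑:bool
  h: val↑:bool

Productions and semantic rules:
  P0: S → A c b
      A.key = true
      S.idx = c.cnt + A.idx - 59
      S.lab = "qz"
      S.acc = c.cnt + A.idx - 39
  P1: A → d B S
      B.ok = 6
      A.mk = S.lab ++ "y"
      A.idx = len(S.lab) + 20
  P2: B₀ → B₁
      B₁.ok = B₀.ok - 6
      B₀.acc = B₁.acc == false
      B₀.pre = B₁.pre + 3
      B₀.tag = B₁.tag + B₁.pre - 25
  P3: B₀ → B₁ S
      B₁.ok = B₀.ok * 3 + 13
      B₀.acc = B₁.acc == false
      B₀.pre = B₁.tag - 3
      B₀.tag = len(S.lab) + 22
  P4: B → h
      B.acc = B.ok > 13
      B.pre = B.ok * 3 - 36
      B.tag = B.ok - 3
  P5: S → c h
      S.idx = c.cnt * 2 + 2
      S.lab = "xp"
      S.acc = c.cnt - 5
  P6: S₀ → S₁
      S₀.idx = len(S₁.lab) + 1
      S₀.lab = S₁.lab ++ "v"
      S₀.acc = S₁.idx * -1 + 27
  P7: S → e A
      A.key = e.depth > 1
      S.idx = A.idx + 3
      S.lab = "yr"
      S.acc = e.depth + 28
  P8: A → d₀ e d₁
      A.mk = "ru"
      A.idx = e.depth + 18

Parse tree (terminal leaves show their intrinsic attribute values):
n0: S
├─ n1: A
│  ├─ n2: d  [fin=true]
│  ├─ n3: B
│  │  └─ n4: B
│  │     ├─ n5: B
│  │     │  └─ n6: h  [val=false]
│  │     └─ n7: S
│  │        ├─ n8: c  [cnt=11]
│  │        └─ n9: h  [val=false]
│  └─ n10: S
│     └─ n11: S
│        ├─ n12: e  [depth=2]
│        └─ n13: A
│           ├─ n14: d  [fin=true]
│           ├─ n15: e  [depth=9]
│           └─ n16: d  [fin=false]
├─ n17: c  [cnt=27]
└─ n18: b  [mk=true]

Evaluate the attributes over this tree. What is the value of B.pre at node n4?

7

1. n1.key = true  [true]
2. n2.fin = true  [terminal]
3. n3.ok = 6  [6]
4. n4.ok = 0  [B₀.ok - 6]
5. n5.ok = 13  [B₀.ok * 3 + 13]
6. n6.val = false  [terminal]
7. n5.acc = false  [B.ok > 13]
8. n5.pre = 3  [B.ok * 3 - 36]
9. n5.tag = 10  [B.ok - 3]
10. n8.cnt = 11  [terminal]
11. n9.val = false  [terminal]
12. n7.idx = 24  [c.cnt * 2 + 2]
13. n7.lab = "xp"  ["xp"]
14. n7.acc = 6  [c.cnt - 5]
15. n4.acc = true  [B₁.acc == false]
16. n4.pre = 7  [B₁.tag - 3]
17. n4.tag = 24  [len(S.lab) + 22]
18. n3.acc = false  [B₁.acc == false]
19. n3.pre = 10  [B₁.pre + 3]
20. n3.tag = 6  [B₁.tag + B₁.pre - 25]
21. n12.depth = 2  [terminal]
22. n13.key = true  [e.depth > 1]
23. n14.fin = true  [terminal]
24. n15.depth = 9  [terminal]
25. n16.fin = false  [terminal]
26. n13.mk = "ru"  ["ru"]
27. n13.idx = 27  [e.depth + 18]
28. n11.idx = 30  [A.idx + 3]
29. n11.lab = "yr"  ["yr"]
30. n11.acc = 30  [e.depth + 28]
31. n10.idx = 3  [len(S₁.lab) + 1]
32. n10.lab = "yrv"  [S₁.lab ++ "v"]
33. n10.acc = -3  [S₁.idx * -1 + 27]
34. n1.mk = "yrvy"  [S.lab ++ "y"]
35. n1.idx = 23  [len(S.lab) + 20]
36. n17.cnt = 27  [terminal]
37. n18.mk = true  [terminal]
38. n0.idx = -9  [c.cnt + A.idx - 59]
39. n0.lab = "qz"  ["qz"]
40. n0.acc = 11  [c.cnt + A.idx - 39]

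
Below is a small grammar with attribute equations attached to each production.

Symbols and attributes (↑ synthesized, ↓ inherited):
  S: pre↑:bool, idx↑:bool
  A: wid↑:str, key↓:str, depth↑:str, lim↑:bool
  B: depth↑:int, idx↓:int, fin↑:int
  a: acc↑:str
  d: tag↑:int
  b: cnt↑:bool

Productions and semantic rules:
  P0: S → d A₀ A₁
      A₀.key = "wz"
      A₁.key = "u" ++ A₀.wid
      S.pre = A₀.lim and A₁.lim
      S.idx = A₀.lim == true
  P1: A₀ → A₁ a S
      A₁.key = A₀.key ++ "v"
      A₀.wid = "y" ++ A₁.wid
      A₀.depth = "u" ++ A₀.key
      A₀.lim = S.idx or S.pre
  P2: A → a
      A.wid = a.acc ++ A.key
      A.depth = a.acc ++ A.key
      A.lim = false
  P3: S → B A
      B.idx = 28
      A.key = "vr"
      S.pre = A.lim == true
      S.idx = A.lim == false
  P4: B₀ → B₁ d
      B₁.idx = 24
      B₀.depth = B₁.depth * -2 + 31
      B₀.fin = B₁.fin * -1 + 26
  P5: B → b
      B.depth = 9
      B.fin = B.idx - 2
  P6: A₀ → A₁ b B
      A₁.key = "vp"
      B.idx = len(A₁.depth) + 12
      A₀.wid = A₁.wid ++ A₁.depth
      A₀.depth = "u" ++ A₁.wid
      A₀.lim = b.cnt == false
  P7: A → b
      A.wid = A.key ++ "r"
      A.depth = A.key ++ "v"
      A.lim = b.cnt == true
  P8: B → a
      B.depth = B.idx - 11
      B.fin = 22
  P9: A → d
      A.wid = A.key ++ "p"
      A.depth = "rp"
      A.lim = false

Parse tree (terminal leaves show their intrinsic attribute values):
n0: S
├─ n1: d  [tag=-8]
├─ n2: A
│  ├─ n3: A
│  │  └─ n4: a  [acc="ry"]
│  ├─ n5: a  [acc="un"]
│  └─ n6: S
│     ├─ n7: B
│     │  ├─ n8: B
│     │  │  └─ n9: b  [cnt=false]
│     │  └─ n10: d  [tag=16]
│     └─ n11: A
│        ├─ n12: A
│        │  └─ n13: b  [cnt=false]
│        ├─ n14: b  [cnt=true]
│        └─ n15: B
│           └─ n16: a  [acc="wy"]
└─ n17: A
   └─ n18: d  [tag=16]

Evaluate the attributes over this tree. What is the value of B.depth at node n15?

1. n1.tag = -8  [terminal]
2. n2.key = "wz"  ["wz"]
3. n3.key = "wzv"  [A₀.key ++ "v"]
4. n4.acc = "ry"  [terminal]
5. n3.wid = "rywzv"  [a.acc ++ A.key]
6. n3.depth = "rywzv"  [a.acc ++ A.key]
7. n3.lim = false  [false]
8. n5.acc = "un"  [terminal]
9. n7.idx = 28  [28]
10. n8.idx = 24  [24]
11. n9.cnt = false  [terminal]
12. n8.depth = 9  [9]
13. n8.fin = 22  [B.idx - 2]
14. n10.tag = 16  [terminal]
15. n7.depth = 13  [B₁.depth * -2 + 31]
16. n7.fin = 4  [B₁.fin * -1 + 26]
17. n11.key = "vr"  ["vr"]
18. n12.key = "vp"  ["vp"]
19. n13.cnt = false  [terminal]
20. n12.wid = "vpr"  [A.key ++ "r"]
21. n12.depth = "vpv"  [A.key ++ "v"]
22. n12.lim = false  [b.cnt == true]
23. n14.cnt = true  [terminal]
24. n15.idx = 15  [len(A₁.depth) + 12]
25. n16.acc = "wy"  [terminal]
26. n15.depth = 4  [B.idx - 11]
27. n15.fin = 22  [22]
28. n11.wid = "vprvpv"  [A₁.wid ++ A₁.depth]
29. n11.depth = "uvpr"  ["u" ++ A₁.wid]
30. n11.lim = false  [b.cnt == false]
31. n6.pre = false  [A.lim == true]
32. n6.idx = true  [A.lim == false]
33. n2.wid = "yrywzv"  ["y" ++ A₁.wid]
34. n2.depth = "uwz"  ["u" ++ A₀.key]
35. n2.lim = true  [S.idx or S.pre]
36. n17.key = "uyrywzv"  ["u" ++ A₀.wid]
37. n18.tag = 16  [terminal]
38. n17.wid = "uyrywzvp"  [A.key ++ "p"]
39. n17.depth = "rp"  ["rp"]
40. n17.lim = false  [false]
41. n0.pre = false  [A₀.lim and A₁.lim]
42. n0.idx = true  [A₀.lim == true]

4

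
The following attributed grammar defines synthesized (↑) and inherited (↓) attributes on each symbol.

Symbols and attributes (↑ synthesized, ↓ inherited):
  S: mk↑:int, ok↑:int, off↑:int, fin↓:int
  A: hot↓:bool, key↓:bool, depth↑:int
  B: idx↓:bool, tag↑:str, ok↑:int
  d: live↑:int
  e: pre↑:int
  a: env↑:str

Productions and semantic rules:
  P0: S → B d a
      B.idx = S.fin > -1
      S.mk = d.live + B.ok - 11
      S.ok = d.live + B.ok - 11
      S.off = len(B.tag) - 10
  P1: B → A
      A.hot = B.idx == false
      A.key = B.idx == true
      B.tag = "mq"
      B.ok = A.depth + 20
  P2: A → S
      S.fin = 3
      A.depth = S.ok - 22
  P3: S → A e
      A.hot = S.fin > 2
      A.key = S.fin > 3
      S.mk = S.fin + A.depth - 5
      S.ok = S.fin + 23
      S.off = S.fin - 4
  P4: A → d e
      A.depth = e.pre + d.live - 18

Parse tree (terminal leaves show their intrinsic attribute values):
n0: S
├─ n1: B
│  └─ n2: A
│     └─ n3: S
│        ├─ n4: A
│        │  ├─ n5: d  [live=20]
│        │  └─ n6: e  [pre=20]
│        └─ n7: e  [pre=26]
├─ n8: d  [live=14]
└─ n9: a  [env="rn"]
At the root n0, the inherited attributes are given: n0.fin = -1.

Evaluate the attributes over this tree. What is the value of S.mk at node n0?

27

1. n0.fin = -1  [given at root]
2. n1.idx = false  [S.fin > -1]
3. n2.hot = true  [B.idx == false]
4. n2.key = false  [B.idx == true]
5. n3.fin = 3  [3]
6. n4.hot = true  [S.fin > 2]
7. n4.key = false  [S.fin > 3]
8. n5.live = 20  [terminal]
9. n6.pre = 20  [terminal]
10. n4.depth = 22  [e.pre + d.live - 18]
11. n7.pre = 26  [terminal]
12. n3.mk = 20  [S.fin + A.depth - 5]
13. n3.ok = 26  [S.fin + 23]
14. n3.off = -1  [S.fin - 4]
15. n2.depth = 4  [S.ok - 22]
16. n1.tag = "mq"  ["mq"]
17. n1.ok = 24  [A.depth + 20]
18. n8.live = 14  [terminal]
19. n9.env = "rn"  [terminal]
20. n0.mk = 27  [d.live + B.ok - 11]
21. n0.ok = 27  [d.live + B.ok - 11]
22. n0.off = -8  [len(B.tag) - 10]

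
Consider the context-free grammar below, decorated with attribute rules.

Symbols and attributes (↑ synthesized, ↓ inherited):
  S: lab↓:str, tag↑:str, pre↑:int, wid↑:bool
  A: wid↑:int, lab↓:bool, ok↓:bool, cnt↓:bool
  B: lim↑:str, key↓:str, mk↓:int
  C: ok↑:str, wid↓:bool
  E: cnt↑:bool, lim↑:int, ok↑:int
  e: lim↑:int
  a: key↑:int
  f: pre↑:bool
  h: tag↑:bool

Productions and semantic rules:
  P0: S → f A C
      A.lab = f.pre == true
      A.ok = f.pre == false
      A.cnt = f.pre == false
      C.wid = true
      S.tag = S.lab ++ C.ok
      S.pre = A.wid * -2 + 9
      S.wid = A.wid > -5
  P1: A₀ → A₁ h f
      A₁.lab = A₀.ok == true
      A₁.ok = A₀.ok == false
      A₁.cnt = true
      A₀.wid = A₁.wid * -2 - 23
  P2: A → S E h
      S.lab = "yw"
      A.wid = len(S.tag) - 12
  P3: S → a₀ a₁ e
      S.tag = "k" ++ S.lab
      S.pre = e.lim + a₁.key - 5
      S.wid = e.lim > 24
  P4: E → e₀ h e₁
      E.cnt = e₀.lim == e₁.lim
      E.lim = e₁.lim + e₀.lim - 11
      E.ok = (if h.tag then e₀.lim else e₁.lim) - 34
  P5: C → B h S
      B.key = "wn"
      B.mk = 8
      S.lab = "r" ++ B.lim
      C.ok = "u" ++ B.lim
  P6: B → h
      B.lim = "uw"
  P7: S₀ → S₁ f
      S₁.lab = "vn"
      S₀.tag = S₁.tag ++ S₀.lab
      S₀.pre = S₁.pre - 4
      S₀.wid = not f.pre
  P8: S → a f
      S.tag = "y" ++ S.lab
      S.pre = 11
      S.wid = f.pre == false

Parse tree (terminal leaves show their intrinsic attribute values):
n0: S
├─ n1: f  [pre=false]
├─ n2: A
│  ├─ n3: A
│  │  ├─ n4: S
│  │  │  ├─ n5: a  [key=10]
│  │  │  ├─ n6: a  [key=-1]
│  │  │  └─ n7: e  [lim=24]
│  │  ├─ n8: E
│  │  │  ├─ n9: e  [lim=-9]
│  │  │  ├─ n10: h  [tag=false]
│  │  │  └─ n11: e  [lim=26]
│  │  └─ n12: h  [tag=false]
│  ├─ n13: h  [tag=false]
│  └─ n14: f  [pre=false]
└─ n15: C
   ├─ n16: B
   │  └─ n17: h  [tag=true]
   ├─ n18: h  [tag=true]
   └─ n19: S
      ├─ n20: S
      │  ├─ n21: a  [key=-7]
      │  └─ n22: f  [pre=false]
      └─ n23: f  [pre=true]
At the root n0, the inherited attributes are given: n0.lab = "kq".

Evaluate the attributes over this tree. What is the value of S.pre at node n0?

19

1. n0.lab = "kq"  [given at root]
2. n1.pre = false  [terminal]
3. n2.lab = false  [f.pre == true]
4. n2.ok = true  [f.pre == false]
5. n2.cnt = true  [f.pre == false]
6. n3.lab = true  [A₀.ok == true]
7. n3.ok = false  [A₀.ok == false]
8. n3.cnt = true  [true]
9. n4.lab = "yw"  ["yw"]
10. n5.key = 10  [terminal]
11. n6.key = -1  [terminal]
12. n7.lim = 24  [terminal]
13. n4.tag = "kyw"  ["k" ++ S.lab]
14. n4.pre = 18  [e.lim + a₁.key - 5]
15. n4.wid = false  [e.lim > 24]
16. n9.lim = -9  [terminal]
17. n10.tag = false  [terminal]
18. n11.lim = 26  [terminal]
19. n8.cnt = false  [e₀.lim == e₁.lim]
20. n8.lim = 6  [e₁.lim + e₀.lim - 11]
21. n8.ok = -8  [(if h.tag then e₀.lim else e₁.lim) - 34]
22. n12.tag = false  [terminal]
23. n3.wid = -9  [len(S.tag) - 12]
24. n13.tag = false  [terminal]
25. n14.pre = false  [terminal]
26. n2.wid = -5  [A₁.wid * -2 - 23]
27. n15.wid = true  [true]
28. n16.key = "wn"  ["wn"]
29. n16.mk = 8  [8]
30. n17.tag = true  [terminal]
31. n16.lim = "uw"  ["uw"]
32. n18.tag = true  [terminal]
33. n19.lab = "ruw"  ["r" ++ B.lim]
34. n20.lab = "vn"  ["vn"]
35. n21.key = -7  [terminal]
36. n22.pre = false  [terminal]
37. n20.tag = "yvn"  ["y" ++ S.lab]
38. n20.pre = 11  [11]
39. n20.wid = true  [f.pre == false]
40. n23.pre = true  [terminal]
41. n19.tag = "yvnruw"  [S₁.tag ++ S₀.lab]
42. n19.pre = 7  [S₁.pre - 4]
43. n19.wid = false  [not f.pre]
44. n15.ok = "uuw"  ["u" ++ B.lim]
45. n0.tag = "kquuw"  [S.lab ++ C.ok]
46. n0.pre = 19  [A.wid * -2 + 9]
47. n0.wid = false  [A.wid > -5]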